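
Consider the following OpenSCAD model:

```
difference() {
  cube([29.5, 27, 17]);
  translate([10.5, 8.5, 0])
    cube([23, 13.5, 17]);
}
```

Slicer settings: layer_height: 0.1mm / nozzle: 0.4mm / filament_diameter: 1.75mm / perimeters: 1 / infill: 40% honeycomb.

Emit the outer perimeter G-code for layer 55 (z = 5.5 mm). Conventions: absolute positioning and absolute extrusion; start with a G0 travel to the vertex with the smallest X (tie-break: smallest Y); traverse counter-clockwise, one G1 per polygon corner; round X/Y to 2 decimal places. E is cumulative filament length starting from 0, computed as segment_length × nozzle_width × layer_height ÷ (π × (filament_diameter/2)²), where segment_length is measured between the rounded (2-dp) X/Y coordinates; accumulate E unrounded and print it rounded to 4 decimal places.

G0 X0.00 Y0.00 Z5.50
G1 X29.50 Y0.00 E0.4906
G1 X29.50 Y8.50 E0.6319
G1 X10.50 Y8.50 E0.9479
G1 X10.50 Y22.00 E1.1724
G1 X29.50 Y22.00 E1.4884
G1 X29.50 Y27.00 E1.5715
G1 X0.00 Y27.00 E2.0621
G1 X0.00 Y0.00 E2.5111

At z = 5.5 mm: the cube (footprint 29.5×27) is included at this height; the 23×13.5 cube at (10.5, 8.5) contributes its full rectangle; Subtracting the remaining from the first: starting from the 29.5×27 cube, the 23×13.5 cube at (10.5, 8.5) partially overlaps it — only the 256.50 mm² overlap (of its 310.50 mm²) is removed, clipping the outline — 1 connected region. The outline is a single polygon with 8 vertices. Extrusion per mm of travel: 0.4 × 0.1 / (π × 0.875²) = 0.016630. Accumulating E over each segment gives final E = 2.5111.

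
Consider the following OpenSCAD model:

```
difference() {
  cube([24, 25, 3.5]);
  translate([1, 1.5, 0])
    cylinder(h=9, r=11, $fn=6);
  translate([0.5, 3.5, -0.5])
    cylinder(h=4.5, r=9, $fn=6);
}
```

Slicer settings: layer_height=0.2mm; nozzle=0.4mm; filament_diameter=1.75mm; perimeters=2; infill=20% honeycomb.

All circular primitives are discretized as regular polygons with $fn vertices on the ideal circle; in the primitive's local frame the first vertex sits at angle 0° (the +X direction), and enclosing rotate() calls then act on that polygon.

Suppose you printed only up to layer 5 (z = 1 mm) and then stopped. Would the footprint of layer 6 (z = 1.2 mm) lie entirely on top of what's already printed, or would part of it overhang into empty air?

Compare the two slices. At z = 1: the 24×25 cube contributes its full rectangle (area 600.00 mm²); the r=11 cylinder at (1, 1.5) gives a regular 6-gon of circumradius 11 (constant along its height) (area = (6/2)·11.000²·sin(360°/6) = 314.37 mm²); the cylinder at (0.5, 3.5): section is a regular 6-gon, circumradius r=9 (area = (6/2)·9.000²·sin(360°/6) = 210.44 mm²); Subtracting the remaining from the first: starting from the 24×25 cube (600.00 mm²), the r=11 cylinder at (1, 1.5) partially overlaps it — only the 105.47 mm² overlap (of its 314.37 mm²) is removed, clipping the outline; the r=9 cylinder at (0.5, 3.5) partially overlaps it — only the 1.36 mm² overlap (of its 210.44 mm²) is removed, clipping the outline — area = 493.17 mm². At z = 1.2: the cube is present — its section is the full 24×25 rectangle (area 600.00 mm²); the r=11 cylinder at (1, 1.5) contributes a regular 6-gon of circumradius 11 (area = (6/2)·11.000²·sin(360°/6) = 314.37 mm²); the cylinder at (0.5, 3.5): section is a regular 6-gon, circumradius r=9 (area = (6/2)·9.000²·sin(360°/6) = 210.44 mm²); Subtracting the remaining from the first: starting from the 24×25 cube (600.00 mm²), the r=11 cylinder at (1, 1.5) partially overlaps it — only the 105.47 mm² overlap (of its 314.37 mm²) is removed, clipping the outline; the r=9 cylinder at (0.5, 3.5) partially overlaps it — only the 1.36 mm² overlap (of its 210.44 mm²) is removed, clipping the outline — area = 493.17 mm². Checking containment: the cross-section at z = 1.2 is a subset of the cross-section at z = 1.

entirely on top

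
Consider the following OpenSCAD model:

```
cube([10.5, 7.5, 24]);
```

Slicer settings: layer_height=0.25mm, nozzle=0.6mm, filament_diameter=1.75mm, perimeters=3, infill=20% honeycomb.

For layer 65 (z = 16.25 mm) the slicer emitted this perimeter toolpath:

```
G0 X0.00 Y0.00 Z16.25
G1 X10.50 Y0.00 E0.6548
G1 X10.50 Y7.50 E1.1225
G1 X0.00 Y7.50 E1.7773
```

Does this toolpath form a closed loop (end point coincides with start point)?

no

Start point (G0): (0.00, 0.00). End point (last G1): the path does not return to the start — open.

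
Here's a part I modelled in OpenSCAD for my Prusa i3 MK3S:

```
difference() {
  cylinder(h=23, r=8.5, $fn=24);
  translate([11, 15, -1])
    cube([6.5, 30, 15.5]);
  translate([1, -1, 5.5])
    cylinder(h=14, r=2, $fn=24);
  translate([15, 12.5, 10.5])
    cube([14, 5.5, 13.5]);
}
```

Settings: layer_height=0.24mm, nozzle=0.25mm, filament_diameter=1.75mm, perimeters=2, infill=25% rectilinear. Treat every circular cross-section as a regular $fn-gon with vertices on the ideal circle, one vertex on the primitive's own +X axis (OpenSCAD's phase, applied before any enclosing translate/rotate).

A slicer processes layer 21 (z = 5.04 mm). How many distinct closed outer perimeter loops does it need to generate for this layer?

At z = 5.04 mm: the r=8.5 cylinder gives a regular 24-gon of circumradius 8.5 (constant along its height); the cube at (11, 15) (footprint 6.5×30) is included at this height; the cylinder at (1, -1) is absent (z outside [5.5, 19.5]); the cube at (15, 12.5) does not reach this height (z outside [10.5, 24]); Subtracting the remaining from the first: starting from the r=8.5 cylinder, the 6.5×30 cube at (11, 15) misses the remaining region (no effect) — 1 connected region. The result has 1 disconnected region.

1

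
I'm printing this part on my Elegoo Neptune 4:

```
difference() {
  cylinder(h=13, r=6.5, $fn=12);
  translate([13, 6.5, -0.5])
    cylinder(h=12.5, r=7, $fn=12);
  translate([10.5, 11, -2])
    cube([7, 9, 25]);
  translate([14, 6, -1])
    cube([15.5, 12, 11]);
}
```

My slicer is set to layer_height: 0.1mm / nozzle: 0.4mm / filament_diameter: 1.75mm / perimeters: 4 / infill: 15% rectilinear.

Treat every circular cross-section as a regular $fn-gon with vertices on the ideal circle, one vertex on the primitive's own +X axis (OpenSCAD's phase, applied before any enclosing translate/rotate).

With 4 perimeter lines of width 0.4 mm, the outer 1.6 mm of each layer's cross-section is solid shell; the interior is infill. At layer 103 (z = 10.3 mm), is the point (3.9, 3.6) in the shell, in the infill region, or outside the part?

shell

At z = 10.3 mm: the cylinder: section is a regular 12-gon, circumradius r=6.5; the cylinder at (13, 6.5): section is a regular 12-gon, circumradius r=7; the 7×9 cube at (10.5, 11) contributes its full rectangle; the cube at (14, 6) does not reach this height (z outside [-1, 10]); Taking the first minus the rest: starting from the r=6.5 cylinder, the r=7 cylinder at (13, 6.5) misses the remaining region (no effect); the 7×9 cube at (10.5, 11) misses the remaining region (no effect) — 1 connected region. Overall, the cross-section is a single solid region. The nearest boundary edge runs (3.25, 5.63)→(5.63, 3.25); distance from the point to it = 0.98 mm. The point is inside the cross-section, 0.98 mm from the nearest boundary — within the 1.6 mm shell band (4 × 0.4).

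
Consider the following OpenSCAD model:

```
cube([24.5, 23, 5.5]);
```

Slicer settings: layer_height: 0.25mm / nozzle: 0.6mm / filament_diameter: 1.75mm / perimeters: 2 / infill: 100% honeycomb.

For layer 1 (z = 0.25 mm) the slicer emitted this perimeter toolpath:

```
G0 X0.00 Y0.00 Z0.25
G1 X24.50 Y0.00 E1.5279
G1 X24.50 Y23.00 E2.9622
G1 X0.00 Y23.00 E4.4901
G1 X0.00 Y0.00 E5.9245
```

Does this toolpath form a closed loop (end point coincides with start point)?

yes

Start point (G0): (0.00, 0.00). End point (last G1): the path returns to the start — closed.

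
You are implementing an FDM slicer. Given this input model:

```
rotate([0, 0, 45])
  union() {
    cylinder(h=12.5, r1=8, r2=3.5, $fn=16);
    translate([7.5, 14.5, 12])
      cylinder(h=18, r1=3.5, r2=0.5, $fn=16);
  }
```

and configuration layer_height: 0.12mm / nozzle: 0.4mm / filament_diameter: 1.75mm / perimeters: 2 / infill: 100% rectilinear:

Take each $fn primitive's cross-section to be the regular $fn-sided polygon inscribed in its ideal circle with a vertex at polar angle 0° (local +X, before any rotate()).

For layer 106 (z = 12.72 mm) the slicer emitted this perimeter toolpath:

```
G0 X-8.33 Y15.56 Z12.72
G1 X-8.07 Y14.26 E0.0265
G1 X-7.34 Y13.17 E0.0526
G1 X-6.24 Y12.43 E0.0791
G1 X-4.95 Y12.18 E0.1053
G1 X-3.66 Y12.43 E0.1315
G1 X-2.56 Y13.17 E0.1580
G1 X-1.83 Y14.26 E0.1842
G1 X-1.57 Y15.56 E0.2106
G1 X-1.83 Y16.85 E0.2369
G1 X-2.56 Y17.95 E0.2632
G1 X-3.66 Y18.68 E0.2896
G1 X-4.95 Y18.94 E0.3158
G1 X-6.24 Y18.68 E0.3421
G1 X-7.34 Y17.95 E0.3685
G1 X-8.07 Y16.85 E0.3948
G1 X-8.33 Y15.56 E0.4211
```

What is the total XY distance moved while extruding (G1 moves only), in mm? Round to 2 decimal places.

21.10 mm

Sum the Euclidean lengths of each G1 segment: total = 21.10 mm.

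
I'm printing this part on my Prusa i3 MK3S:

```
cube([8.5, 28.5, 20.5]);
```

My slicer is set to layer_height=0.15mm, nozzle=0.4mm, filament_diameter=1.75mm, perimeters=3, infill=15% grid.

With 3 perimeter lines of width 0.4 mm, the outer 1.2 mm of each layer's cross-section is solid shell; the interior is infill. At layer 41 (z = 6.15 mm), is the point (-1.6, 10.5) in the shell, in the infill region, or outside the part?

outside

At z = 6.15 mm: the cube is present — its section is the full 8.5×28.5 rectangle. Overall, the cross-section is a single solid region. The nearest boundary edge runs (0.00, 28.50)→(0.00, 0.00); distance from the point to it = 1.60 mm. The point is not inside any of the regions above, so it lies outside the cross-section (1.60 mm from the nearest boundary).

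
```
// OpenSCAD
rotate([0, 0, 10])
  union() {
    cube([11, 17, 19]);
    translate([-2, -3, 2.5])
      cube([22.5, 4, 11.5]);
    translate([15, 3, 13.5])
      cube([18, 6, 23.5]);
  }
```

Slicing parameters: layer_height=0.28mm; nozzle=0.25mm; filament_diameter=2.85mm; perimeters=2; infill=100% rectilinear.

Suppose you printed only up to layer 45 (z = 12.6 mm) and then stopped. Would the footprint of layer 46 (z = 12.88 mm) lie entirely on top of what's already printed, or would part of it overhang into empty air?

Compare the two slices. At z = 12.6: the cube (footprint 11×17) is included at this height (area 187.00 mm²); the 22.5×4 cube at (-2, -3) contributes its full rectangle (area 90.00 mm²); the cube at (15, 3) does not reach this height (z outside [13.5, 37]); Merging all regions: the regions partially overlap — summed areas 277.00 mm² minus the doubly-counted overlap 11.00 mm² gives 266.00 mm² — area = 266.00 mm²; (rotated 10° about Z; rotation is an isometry so areas/perimeters/island counts are preserved). At z = 12.88: the cube is present — its section is the full 11×17 rectangle (area 187.00 mm²); the cube at (-2, -3) is present — its section is the full 22.5×4 rectangle (area 90.00 mm²); the cube at (15, 3) is absent (z outside [13.5, 37]); Merging all regions: the regions partially overlap — summed areas 277.00 mm² minus the doubly-counted overlap 11.00 mm² gives 266.00 mm² — area = 266.00 mm²; (whole slice rotated 10° about Z — lengths, areas and connectivity unchanged). Checking containment: the cross-section at z = 12.88 is a subset of the cross-section at z = 12.6.

entirely on top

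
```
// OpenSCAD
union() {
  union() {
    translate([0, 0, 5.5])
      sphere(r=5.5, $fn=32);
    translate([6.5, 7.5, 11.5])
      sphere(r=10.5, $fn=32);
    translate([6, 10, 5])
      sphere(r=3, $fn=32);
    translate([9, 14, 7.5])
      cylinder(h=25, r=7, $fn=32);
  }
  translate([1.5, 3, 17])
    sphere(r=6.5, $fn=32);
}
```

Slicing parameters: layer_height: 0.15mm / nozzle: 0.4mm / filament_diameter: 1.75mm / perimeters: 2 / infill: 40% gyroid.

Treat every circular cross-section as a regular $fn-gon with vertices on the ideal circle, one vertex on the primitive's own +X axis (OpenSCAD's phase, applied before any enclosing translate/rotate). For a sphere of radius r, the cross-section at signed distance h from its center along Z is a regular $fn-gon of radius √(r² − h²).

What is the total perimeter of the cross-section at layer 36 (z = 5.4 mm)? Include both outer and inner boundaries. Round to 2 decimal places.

At z = 5.4 mm: the sphere: section is a regular 32-gon, circumradius = √(r²−h²) = √(5.5²−0.1²) = 5.499 (perimeter = 2·32·5.499·sin(180°/32) = 34.50 mm); the r=10.5 sphere at (6.5, 7.5) contributes a regular 32-gon of circumradius √(10.5²−6.1²) = 8.546 (perimeter = 2·32·8.546·sin(180°/32) = 53.61 mm); the r=3 sphere at (6, 10) contributes a regular 32-gon of circumradius √(3²−0.4²) = 2.973 (perimeter = 2·32·2.973·sin(180°/32) = 18.65 mm); the cylinder at (9, 14) is not intersected at this z (z outside [7.5, 32.5]); Merging all regions: the regions partially overlap (shared area 54.32 mm²), so the edge portions inside another operand are dropped and the merged outline is re-measured after clipping — boundary = 66.84 mm; the sphere at (1.5, 3) does not reach this height (|z−center|=11.600 > r=6.5); Merging all regions: only the result so far is present, so the union is just that shape — boundary = 66.84 mm. Overall, the cross-section is a single solid region. Total boundary length (outer) = 66.84 mm.

66.84 mm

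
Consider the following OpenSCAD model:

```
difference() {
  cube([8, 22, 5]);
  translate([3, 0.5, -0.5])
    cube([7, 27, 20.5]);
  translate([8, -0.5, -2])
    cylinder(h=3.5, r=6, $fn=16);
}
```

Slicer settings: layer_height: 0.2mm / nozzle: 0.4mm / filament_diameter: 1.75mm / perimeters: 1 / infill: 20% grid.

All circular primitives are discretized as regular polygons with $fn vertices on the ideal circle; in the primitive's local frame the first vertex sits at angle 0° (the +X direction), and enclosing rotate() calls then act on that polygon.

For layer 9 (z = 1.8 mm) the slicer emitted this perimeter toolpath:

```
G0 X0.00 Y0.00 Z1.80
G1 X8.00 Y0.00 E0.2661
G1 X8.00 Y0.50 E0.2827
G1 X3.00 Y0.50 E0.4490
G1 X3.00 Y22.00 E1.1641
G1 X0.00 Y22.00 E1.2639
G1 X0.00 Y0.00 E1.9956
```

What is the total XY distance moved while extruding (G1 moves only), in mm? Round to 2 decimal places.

60.00 mm

Sum the Euclidean lengths of each G1 segment: total = 60.00 mm.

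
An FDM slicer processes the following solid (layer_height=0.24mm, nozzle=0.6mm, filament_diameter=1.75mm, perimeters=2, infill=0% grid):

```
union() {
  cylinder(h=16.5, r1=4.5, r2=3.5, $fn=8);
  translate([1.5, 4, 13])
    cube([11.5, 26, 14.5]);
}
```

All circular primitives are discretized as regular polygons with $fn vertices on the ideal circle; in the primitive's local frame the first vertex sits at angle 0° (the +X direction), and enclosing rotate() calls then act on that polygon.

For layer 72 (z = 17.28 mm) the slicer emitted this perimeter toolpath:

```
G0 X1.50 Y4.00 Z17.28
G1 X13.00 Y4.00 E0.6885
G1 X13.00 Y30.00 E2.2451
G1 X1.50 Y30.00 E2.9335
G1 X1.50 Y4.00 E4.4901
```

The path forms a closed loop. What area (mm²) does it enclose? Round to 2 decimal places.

299.00 mm²

Apply the shoelace formula to the sequence of (X, Y) vertices; enclosed area = 299.00 mm².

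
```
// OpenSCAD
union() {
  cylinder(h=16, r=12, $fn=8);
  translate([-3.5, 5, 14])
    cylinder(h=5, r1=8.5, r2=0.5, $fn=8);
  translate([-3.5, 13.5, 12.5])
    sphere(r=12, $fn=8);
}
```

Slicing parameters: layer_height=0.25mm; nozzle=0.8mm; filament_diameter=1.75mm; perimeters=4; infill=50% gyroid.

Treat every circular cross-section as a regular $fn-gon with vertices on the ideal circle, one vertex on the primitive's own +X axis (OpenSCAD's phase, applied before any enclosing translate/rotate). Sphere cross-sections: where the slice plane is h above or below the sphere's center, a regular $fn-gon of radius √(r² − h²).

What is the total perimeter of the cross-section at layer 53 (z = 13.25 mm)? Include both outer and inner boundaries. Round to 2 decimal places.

At z = 13.25 mm: the r=12 cylinder contributes a regular 8-gon of circumradius 12 (perimeter = 2·8·12.000·sin(180°/8) = 73.48 mm); the cone at (-3.5, 5) is absent (z outside [14, 19]); the sphere at (-3.5, 13.5): section is a regular 8-gon, circumradius = √(r²−h²) = √(12²−0.75²) = 11.977 (perimeter = 2·8·11.977·sin(180°/8) = 73.33 mm); Taking the union: the regions partially overlap (shared area 109.43 mm²), so the edge portions inside another operand are dropped and the merged outline is re-measured after clipping — boundary = 104.87 mm. Overall, the cross-section is a single solid region. Total boundary length (outer) = 104.87 mm.

104.87 mm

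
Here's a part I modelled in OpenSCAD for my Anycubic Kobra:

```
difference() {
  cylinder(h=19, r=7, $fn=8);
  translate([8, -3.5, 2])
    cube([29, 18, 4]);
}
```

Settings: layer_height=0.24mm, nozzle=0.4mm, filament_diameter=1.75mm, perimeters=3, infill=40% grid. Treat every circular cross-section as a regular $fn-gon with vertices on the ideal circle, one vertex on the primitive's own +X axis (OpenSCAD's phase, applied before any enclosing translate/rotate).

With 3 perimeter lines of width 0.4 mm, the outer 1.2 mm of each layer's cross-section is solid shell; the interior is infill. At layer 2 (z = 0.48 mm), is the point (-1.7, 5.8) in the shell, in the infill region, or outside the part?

At z = 0.48 mm: the r=7 cylinder gives a regular 8-gon of circumradius 7 (constant along its height); the cube at (8, -3.5) is absent (z outside [2, 6]); After the difference (first − rest): none of the subtracted shapes is present at this height, so the r=7 cylinder is unchanged — 1 connected region. Overall, the cross-section is a single solid region. The nearest boundary edge runs (0.00, 7.00)→(-4.95, 4.95); distance from the point to it = 0.46 mm. The point is inside the cross-section, 0.46 mm from the nearest boundary — within the 1.2 mm shell band (3 × 0.4).

shell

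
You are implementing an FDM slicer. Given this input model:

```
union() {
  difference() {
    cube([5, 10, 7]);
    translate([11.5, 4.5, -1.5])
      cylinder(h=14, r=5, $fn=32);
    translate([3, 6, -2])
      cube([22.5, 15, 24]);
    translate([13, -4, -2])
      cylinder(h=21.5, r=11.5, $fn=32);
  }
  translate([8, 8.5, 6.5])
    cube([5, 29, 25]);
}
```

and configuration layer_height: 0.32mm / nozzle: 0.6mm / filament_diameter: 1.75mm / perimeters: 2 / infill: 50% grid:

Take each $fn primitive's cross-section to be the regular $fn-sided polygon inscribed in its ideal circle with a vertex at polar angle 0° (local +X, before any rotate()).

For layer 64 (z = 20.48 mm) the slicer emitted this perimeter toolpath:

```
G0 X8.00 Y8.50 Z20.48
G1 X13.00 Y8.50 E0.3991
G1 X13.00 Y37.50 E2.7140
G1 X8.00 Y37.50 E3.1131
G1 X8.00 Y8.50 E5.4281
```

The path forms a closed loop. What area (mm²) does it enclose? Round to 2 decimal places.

145.00 mm²

Apply the shoelace formula to the sequence of (X, Y) vertices; enclosed area = 145.00 mm².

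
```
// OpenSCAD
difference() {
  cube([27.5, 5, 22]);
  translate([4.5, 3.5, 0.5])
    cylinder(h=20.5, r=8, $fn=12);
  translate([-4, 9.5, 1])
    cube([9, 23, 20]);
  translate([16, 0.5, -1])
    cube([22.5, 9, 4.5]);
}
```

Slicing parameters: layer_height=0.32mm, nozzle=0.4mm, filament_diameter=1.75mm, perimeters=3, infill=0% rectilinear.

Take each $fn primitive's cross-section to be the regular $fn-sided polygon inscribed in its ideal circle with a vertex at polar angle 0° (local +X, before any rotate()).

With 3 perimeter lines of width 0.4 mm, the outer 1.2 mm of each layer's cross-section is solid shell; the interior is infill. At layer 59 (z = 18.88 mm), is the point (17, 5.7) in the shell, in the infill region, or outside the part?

outside

At z = 18.88 mm: the cube is present — its section is the full 27.5×5 rectangle; the cylinder at (4.5, 3.5): section is a regular 12-gon, circumradius r=8; the cube at (-4, 9.5) is present — its section is the full 9×23 rectangle; the cube at (16, 0.5) is absent (z outside [-1, 3.5]); After the difference (first − rest): starting from the 27.5×5 cube, the r=8 cylinder at (4.5, 3.5) partially overlaps it — only the 60.56 mm² overlap (of its 192.00 mm²) is removed, clipping the outline; the 9×23 cube at (-4, 9.5) misses the remaining region (no effect) — 1 connected region. Overall, the cross-section is a single solid region. The nearest boundary edge runs (12.10, 5.00)→(27.50, 5.00); distance from the point to it = 0.70 mm. The point is not inside any of the regions above, so it lies outside the cross-section (0.70 mm from the nearest boundary).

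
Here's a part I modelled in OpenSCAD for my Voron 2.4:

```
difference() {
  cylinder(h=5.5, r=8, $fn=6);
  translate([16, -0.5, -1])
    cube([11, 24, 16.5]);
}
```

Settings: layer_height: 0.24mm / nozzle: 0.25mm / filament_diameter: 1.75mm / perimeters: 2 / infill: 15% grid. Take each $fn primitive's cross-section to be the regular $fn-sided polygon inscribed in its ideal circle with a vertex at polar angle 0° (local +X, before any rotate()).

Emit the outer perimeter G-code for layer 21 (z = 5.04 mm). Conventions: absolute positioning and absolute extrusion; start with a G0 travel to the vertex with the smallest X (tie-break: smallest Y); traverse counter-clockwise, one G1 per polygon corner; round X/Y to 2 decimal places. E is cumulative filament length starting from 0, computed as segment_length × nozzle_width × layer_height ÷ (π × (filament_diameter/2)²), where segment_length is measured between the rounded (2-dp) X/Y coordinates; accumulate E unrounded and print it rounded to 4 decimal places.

At z = 5.04 mm: the cylinder: section is a regular 6-gon, circumradius r=8; the 11×24 cube at (16, -0.5) contributes its full rectangle; After the difference (first − rest): starting from the r=8 cylinder, the 11×24 cube at (16, -0.5) misses the remaining region (no effect) — 1 connected region. The outline is a single polygon with 6 vertices. Extrusion per mm of travel: 0.25 × 0.24 / (π × 0.875²) = 0.024945. Accumulating E over each segment gives final E = 1.1975.

G0 X-8.00 Y0.00 Z5.04
G1 X-4.00 Y-6.93 E0.1996
G1 X4.00 Y-6.93 E0.3992
G1 X8.00 Y0.00 E0.5988
G1 X4.00 Y6.93 E0.7984
G1 X-4.00 Y6.93 E0.9979
G1 X-8.00 Y0.00 E1.1975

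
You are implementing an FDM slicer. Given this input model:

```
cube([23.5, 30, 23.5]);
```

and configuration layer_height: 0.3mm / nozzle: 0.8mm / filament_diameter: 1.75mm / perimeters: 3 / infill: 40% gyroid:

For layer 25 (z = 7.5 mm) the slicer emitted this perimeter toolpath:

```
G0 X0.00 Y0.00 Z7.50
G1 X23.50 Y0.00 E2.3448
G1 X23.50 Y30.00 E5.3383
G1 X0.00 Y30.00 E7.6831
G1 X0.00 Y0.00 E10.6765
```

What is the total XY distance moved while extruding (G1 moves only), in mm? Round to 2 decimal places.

Sum the Euclidean lengths of each G1 segment: total = 107.00 mm.

107.00 mm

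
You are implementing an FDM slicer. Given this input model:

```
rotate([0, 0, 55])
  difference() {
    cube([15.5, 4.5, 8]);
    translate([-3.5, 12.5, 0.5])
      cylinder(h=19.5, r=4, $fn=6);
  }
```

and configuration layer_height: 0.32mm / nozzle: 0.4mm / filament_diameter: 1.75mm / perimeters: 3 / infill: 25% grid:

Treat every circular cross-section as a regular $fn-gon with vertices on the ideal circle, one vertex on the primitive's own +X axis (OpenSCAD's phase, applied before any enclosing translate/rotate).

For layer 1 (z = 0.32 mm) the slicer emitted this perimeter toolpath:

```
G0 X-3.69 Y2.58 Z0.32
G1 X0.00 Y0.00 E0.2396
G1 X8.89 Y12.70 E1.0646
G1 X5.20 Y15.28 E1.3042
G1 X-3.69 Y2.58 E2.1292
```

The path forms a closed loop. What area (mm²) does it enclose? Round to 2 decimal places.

69.80 mm²

Apply the shoelace formula to the sequence of (X, Y) vertices; enclosed area = 69.80 mm².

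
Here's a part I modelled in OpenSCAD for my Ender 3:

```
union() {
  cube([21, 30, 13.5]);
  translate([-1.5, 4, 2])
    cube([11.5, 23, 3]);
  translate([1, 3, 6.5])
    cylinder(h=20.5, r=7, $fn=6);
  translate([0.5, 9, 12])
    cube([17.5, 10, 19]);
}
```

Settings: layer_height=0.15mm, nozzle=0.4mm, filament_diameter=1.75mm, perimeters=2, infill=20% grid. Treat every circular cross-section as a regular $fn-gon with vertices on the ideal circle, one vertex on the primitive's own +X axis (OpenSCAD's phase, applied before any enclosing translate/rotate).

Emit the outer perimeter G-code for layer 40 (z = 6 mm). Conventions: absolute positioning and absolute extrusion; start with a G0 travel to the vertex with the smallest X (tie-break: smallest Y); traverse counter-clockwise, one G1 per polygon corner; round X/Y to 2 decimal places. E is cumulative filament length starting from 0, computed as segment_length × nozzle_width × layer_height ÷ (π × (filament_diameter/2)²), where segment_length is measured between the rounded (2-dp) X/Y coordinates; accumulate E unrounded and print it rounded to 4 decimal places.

G0 X0.00 Y0.00 Z6.00
G1 X21.00 Y0.00 E0.5238
G1 X21.00 Y30.00 E1.2722
G1 X0.00 Y30.00 E1.7960
G1 X0.00 Y0.00 E2.5444

At z = 6 mm: the cube (footprint 21×30) is included at this height; the cube at (-1.5, 4) is not intersected at this z (z outside [2, 5]); the cylinder at (1, 3) is absent (z outside [6.5, 27]); the cube at (0.5, 9) is not intersected at this z (z outside [12, 31]); Taking the union: only the 21×30 cube is present, so the union is just that shape — 1 connected region. The outline is a single polygon with 4 vertices. Extrusion per mm of travel: 0.4 × 0.15 / (π × 0.875²) = 0.024945. Accumulating E over each segment gives final E = 2.5444.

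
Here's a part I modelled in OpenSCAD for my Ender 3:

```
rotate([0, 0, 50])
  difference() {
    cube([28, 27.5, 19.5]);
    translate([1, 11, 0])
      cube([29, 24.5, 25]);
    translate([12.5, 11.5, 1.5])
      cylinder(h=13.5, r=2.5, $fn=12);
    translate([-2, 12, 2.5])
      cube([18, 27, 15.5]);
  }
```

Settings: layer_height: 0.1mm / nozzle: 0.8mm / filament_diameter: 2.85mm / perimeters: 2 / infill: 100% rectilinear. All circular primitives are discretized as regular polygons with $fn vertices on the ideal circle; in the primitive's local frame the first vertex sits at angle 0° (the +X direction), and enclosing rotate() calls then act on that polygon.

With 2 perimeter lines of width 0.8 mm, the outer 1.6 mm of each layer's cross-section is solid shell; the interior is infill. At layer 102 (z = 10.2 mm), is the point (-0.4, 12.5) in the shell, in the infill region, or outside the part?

At z = 10.2 mm: the cube (footprint 28×27.5) is included at this height; the cube at (1, 11) is present — its section is the full 29×24.5 rectangle; the r=2.5 cylinder at (12.5, 11.5) gives a regular 12-gon of circumradius 2.5 (constant along its height); the 18×27 cube at (-2, 12) contributes its full rectangle; Subtracting the remaining from the first: starting from the 28×27.5 cube, the 29×24.5 cube at (1, 11) partially overlaps it — only the 445.50 mm² overlap (of its 710.50 mm²) is removed, clipping the outline; the r=2.5 cylinder at (12.5, 11.5) partially overlaps it — only the 6.94 mm² overlap (of its 18.75 mm²) is removed, clipping the outline; the 18×27 cube at (-2, 12) partially overlaps it — only the 15.50 mm² overlap (of its 486.00 mm²) is removed, clipping the outline — 1 connected region; (rotated 50° about Z; rotation is an isometry so areas/perimeters/island counts are preserved). Overall, the cross-section is a single solid region. Undo the 50° rotation: the query point maps to (9.318, 8.341) in the un-rotated model frame. The nearest boundary edge runs (10.33, 10.25)→(11.25, 9.33); distance from the point to it = 2.07 mm. The point is inside the cross-section and 2.07 mm from the nearest boundary — more than the 1.6 mm shell width (2 × 0.8), so it's in the infill interior.

infill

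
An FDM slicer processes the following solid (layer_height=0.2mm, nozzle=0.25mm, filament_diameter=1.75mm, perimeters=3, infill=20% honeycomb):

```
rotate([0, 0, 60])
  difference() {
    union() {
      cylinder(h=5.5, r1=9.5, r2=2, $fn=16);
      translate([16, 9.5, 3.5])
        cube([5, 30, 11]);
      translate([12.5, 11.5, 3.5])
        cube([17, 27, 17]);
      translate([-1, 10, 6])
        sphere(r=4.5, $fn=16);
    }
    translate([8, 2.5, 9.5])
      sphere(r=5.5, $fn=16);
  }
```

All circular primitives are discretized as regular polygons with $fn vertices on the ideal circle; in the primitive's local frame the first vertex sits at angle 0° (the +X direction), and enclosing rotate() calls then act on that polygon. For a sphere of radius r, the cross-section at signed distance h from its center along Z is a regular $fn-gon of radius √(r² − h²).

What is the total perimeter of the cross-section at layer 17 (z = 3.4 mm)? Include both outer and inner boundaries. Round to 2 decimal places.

At z = 3.4 mm: the cone (r1=9.5→r2=2) has section circumradius 4.864 here — a regular 16-gon (perimeter = 2·16·4.864·sin(180°/16) = 30.36 mm); the cube at (16, 9.5) is not intersected at this z (z outside [3.5, 14.5]); the cube at (12.5, 11.5) does not reach this height (z outside [3.5, 20.5]); the r=4.5 sphere at (-1, 10) slices to a regular 16-gon of circumradius 3.673 (√(r²−h²) with h=2.6 from center) (perimeter = 2·16·3.673·sin(180°/16) = 22.93 mm); Merging all regions: the 2 present regions are separate (no shared area or edge), so areas and boundary lengths simply add and each stays a separate island — boundary = 53.29 mm; the sphere at (8, 2.5) is absent (|z−center|=6.100 > r=5.5); After the difference (first − rest): none of the subtracted shapes is present at this height, so the result so far is unchanged — boundary = 53.29 mm; (whole slice rotated 60° about Z — lengths, areas and connectivity unchanged). Overall, the cross-section has 2 separate islands. Total boundary length (outer) = 53.29 mm.

53.29 mm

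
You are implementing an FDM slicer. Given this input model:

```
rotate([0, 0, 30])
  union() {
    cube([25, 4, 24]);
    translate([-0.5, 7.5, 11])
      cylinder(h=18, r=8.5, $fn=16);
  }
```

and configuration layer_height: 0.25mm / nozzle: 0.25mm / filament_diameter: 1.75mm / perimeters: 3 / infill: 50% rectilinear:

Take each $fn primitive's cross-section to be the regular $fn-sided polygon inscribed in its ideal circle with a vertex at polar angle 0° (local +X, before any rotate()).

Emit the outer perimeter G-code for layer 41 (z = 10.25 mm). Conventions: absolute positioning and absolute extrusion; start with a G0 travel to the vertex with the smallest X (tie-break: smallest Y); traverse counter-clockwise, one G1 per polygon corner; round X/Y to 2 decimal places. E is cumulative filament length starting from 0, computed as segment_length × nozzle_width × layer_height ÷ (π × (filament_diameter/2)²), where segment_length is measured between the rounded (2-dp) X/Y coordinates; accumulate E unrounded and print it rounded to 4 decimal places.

At z = 10.25 mm: the 25×4 cube contributes its full rectangle; the cylinder at (-0.5, 7.5) is absent (z outside [11, 29]); Combining (union): only the 25×4 cube is present, so the union is just that shape — 1 connected region; (rotated 30° about Z; rotation is an isometry so areas/perimeters/island counts are preserved). The outline is a single polygon with 4 vertices. Extrusion per mm of travel: 0.25 × 0.25 / (π × 0.875²) = 0.025984. Accumulating E over each segment gives final E = 1.5069.

G0 X-2.00 Y3.46 Z10.25
G1 X0.00 Y0.00 E0.1038
G1 X21.65 Y12.50 E0.7534
G1 X19.65 Y15.96 E0.8573
G1 X-2.00 Y3.46 E1.5069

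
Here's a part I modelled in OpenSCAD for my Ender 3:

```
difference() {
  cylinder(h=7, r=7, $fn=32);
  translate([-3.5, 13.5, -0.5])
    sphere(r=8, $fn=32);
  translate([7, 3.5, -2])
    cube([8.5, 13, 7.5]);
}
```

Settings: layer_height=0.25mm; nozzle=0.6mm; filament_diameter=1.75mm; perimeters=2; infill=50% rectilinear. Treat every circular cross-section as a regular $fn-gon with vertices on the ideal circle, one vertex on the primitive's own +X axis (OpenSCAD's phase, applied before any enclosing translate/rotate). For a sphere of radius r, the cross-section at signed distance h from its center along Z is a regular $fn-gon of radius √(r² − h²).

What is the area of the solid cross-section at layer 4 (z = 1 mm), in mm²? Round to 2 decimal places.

At z = 1 mm: the r=7 cylinder gives a regular 32-gon of circumradius 7 (constant along its height) (area = (32/2)·7.000²·sin(360°/32) = 152.95 mm²); the r=8 sphere at (-3.5, 13.5) contributes a regular 32-gon of circumradius √(8²−1.5²) = 7.858 (area = (32/2)·7.858²·sin(360°/32) = 192.75 mm²); the 8.5×13 cube at (7, 3.5) contributes its full rectangle (area 110.50 mm²); Taking the first minus the rest: starting from the r=7 cylinder (152.95 mm²), the r=8 sphere at (-3.5, 13.5) partially overlaps it — only the 2.89 mm² overlap (of its 192.75 mm²) is removed, clipping the outline; the 8.5×13 cube at (7, 3.5) misses the remaining region (no effect) — area = 150.07 mm². Overall, the cross-section is a single solid region. Net area = 150.07 mm².

150.07 mm²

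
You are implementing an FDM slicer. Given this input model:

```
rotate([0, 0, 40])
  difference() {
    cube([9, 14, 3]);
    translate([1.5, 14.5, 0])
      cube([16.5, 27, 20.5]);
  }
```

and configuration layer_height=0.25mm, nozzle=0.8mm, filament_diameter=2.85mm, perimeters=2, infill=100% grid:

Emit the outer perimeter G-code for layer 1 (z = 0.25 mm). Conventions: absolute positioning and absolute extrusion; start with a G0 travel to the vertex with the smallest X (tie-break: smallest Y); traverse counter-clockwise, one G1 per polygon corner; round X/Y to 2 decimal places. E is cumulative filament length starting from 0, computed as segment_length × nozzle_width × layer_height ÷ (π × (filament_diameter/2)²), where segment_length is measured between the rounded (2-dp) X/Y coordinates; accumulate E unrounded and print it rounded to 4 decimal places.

G0 X-9.00 Y10.72 Z0.25
G1 X0.00 Y0.00 E0.4388
G1 X6.89 Y5.79 E0.7210
G1 X-2.10 Y16.51 E1.1596
G1 X-9.00 Y10.72 E1.4420

At z = 0.25 mm: the cube (footprint 9×14) is included at this height; the 16.5×27 cube at (1.5, 14.5) contributes its full rectangle; Taking the first minus the rest: starting from the 9×14 cube, the 16.5×27 cube at (1.5, 14.5) misses the remaining region (no effect) — 1 connected region; (whole slice rotated 40° about Z — lengths, areas and connectivity unchanged). The outline is a single polygon with 4 vertices. Extrusion per mm of travel: 0.8 × 0.25 / (π × 1.425²) = 0.031351. Accumulating E over each segment gives final E = 1.4420.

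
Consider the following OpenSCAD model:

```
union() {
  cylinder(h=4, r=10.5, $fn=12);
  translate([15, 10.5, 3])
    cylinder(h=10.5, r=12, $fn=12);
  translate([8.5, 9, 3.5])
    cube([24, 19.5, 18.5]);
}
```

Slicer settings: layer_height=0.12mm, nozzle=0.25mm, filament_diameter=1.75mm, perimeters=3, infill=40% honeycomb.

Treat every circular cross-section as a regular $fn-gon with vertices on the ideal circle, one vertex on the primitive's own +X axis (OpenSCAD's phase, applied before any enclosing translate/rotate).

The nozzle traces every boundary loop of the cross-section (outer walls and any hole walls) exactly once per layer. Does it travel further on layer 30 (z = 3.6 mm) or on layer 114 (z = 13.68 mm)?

layer 30 (z = 3.6 mm)

Layer 30 (z = 3.6): the r=10.5 cylinder contributes a regular 12-gon of circumradius 10.5 (perimeter = 2·12·10.500·sin(180°/12) = 65.22 mm); the r=12 cylinder at (15, 10.5) gives a regular 12-gon of circumradius 12 (constant along its height) (perimeter = 2·12·12.000·sin(180°/12) = 74.54 mm); the 24×19.5 cube at (8.5, 9) contributes its full rectangle (perimeter 87.00 mm); Taking the union: the regions partially overlap (shared area 238.14 mm²), so the edge portions inside another operand are dropped and the merged outline is re-measured after clipping — boundary = 143.92 mm. So its perimeter = 143.92 mm. Layer 114 (z = 13.68): the cylinder is not intersected at this z (z outside [0, 4]); the cylinder at (15, 10.5) does not reach this height (z outside [3, 13.5]); the cube at (8.5, 9) is present — its section is the full 24×19.5 rectangle (perimeter 87.00 mm); Merging all regions: only the 24×19.5 cube at (8.5, 9) is present, so the union is just that shape — boundary = 87.00 mm. So its perimeter = 87.00 mm. Layer 30 is larger (143.92 vs 87.00 mm).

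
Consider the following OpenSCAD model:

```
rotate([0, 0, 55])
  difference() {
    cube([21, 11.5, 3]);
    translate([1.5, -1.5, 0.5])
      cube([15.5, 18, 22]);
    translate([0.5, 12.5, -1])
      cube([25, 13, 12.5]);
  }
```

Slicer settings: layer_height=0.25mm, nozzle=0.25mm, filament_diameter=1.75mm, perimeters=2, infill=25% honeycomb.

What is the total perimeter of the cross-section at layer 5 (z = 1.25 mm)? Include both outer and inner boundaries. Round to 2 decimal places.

57.00 mm

At z = 1.25 mm: the cube (footprint 21×11.5) is included at this height (perimeter 65.00 mm); the cube at (1.5, -1.5) is present — its section is the full 15.5×18 rectangle (perimeter 67.00 mm); the cube at (0.5, 12.5) is present — its section is the full 25×13 rectangle (perimeter 76.00 mm); After the difference (first − rest): starting from the 21×11.5 cube, the 15.5×18 cube at (1.5, -1.5) partially overlaps it — only the 178.25 mm² overlap (of its 279.00 mm²) is removed, clipping the outline; the 25×13 cube at (0.5, 12.5) misses the remaining region (no effect) — boundary = 57.00 mm; (rotated 55° about Z; rotation is an isometry so areas/perimeters/island counts are preserved). Overall, the cross-section has 2 separate islands. Total boundary length (outer) = 57.00 mm.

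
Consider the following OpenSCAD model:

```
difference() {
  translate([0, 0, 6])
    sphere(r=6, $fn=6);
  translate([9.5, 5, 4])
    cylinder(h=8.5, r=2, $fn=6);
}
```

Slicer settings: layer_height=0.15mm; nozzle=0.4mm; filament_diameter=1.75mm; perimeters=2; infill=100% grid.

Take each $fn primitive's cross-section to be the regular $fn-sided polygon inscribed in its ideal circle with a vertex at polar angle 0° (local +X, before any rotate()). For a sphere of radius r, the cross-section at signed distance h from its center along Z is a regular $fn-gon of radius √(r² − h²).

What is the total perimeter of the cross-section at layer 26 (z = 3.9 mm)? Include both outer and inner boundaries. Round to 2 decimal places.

33.72 mm

At z = 3.9 mm: the r=6 sphere slices to a regular 6-gon of circumradius 5.620 (√(r²−h²) with h=2.1 from center) (perimeter = 2·6·5.620·sin(180°/6) = 33.72 mm); the cylinder at (9.5, 5) is not intersected at this z (z outside [4, 12.5]); Subtracting the remaining from the first: none of the subtracted shapes is present at this height, so the r=6 sphere is unchanged — boundary = 33.72 mm. Overall, the cross-section is a single solid region. Total boundary length (outer) = 33.72 mm.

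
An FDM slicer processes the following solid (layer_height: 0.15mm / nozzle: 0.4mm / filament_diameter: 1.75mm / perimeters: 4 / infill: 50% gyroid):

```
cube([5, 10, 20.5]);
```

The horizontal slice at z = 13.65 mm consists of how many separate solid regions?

At z = 13.65 mm: the 5×10 cube contributes its full rectangle. The result has 1 disconnected region.

1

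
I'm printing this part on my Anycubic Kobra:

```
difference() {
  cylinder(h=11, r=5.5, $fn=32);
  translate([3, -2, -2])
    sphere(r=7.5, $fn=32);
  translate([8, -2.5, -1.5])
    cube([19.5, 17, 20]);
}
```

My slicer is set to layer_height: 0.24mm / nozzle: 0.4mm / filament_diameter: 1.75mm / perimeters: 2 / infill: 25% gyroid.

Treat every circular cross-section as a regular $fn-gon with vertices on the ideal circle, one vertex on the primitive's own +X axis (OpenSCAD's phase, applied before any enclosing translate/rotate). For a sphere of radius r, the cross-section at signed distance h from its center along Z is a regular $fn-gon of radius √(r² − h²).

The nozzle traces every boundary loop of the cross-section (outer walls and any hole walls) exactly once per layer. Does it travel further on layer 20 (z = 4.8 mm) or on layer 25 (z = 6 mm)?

layer 20 (z = 4.8 mm)

Layer 20 (z = 4.8): the cylinder: section is a regular 32-gon, circumradius r=5.5 (perimeter = 2·32·5.500·sin(180°/32) = 34.50 mm); the r=7.5 sphere at (3, -2) contributes a regular 32-gon of circumradius √(7.5²−6.8²) = 3.164 (perimeter = 2·32·3.164·sin(180°/32) = 19.85 mm); the cube at (8, -2.5) (footprint 19.5×17) is included at this height (perimeter 73.00 mm); Subtracting the remaining from the first: starting from the r=5.5 cylinder, the r=7.5 sphere at (3, -2) partially overlaps it — only the 25.36 mm² overlap (of its 31.25 mm²) is removed, clipping the outline; the 19.5×17 cube at (8, -2.5) misses the remaining region (no effect) — boundary = 40.17 mm. So its perimeter = 40.17 mm. Layer 25 (z = 6): the cylinder: section is a regular 32-gon, circumradius r=5.5 (perimeter = 2·32·5.500·sin(180°/32) = 34.50 mm); the sphere at (3, -2) is not intersected at this z (|z−center|=8.000 > r=7.5); the cube at (8, -2.5) (footprint 19.5×17) is included at this height (perimeter 73.00 mm); After the difference (first − rest): starting from the r=5.5 cylinder, the 19.5×17 cube at (8, -2.5) misses the remaining region (no effect) — boundary = 34.50 mm. So its perimeter = 34.50 mm. Layer 20 is larger (40.17 vs 34.50 mm).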